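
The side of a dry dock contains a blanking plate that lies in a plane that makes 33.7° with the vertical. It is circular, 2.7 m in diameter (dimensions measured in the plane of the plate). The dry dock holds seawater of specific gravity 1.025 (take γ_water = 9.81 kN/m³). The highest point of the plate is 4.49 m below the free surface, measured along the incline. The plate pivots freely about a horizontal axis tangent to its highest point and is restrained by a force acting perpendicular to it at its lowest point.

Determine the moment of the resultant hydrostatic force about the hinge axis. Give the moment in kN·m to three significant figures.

M ≈ 399 kN·m

γ = 1.025 × 9.81 = 10.05525 kN/m³.
The plate makes 33.7° with the vertical, i.e. θ = 90° − 33.7° = 56.3° to the horizontal. Measuring y along the incline from the free-surface line, vertical depth h = y·sinθ with sinθ = 0.831954.
The centroid is at the centre, 1.35 m below the top of the plate, so y_c = 4.49 + 1.35 = 5.84 m and h_c = 5.84 × 0.831954 = 4.85861 m.
A = π(1.35)² = 5.72555 m².
Resultant F = γ·h_c·A = 10.05525 × 4.85861 × 5.72555 = 279.719 kN.
I_c = πr⁴/4 = π × 1.35⁴/4 = 2.6087 m⁴.
Centre of pressure: y_p = y_c + I_c/(y_c·A) = 5.84 + 2.6087/(5.84 × 5.72555) = 5.84 + 0.0780179 = 5.91802 m along the plane.
The resultant acts 1.35 + 0.0780179 = 1.42802 m (along the plate) below the hinge at the top edge, so the moment about the hinge is M = F × 1.42802 = 279.719 × 1.42802 = 399.444 kN·m.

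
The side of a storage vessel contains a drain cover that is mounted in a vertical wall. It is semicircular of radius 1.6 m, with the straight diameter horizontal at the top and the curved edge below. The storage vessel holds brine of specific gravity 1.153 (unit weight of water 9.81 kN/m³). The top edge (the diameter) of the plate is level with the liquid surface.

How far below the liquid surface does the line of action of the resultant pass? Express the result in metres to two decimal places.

h_p = 0.94 m

γ = 1.153 × 9.81 = 11.31093 kN/m³.
The centroid of a semicircle lies 4r/(3π) = 0.679061 m from the diameter, here below the top edge, so the centroid depth is h_c = 0.679061 m.
A = πr²/2 = π × 1.6²/2 = 4.02124 m².
Resultant F = γ·h_c·A = 11.31093 × 0.679061 × 4.02124 = 30.8864 kN.
I_c = (π/8 − 8/(9π))·r⁴ = 0.109757 × 1.6⁴ = 0.719303 m⁴.
Centre of pressure: y_p = y_c + I_c/(y_c·A) = 0.679061 + 0.719303/(0.679061 × 4.02124) = 0.679061 + 0.263417 = 0.942478 m along the plane.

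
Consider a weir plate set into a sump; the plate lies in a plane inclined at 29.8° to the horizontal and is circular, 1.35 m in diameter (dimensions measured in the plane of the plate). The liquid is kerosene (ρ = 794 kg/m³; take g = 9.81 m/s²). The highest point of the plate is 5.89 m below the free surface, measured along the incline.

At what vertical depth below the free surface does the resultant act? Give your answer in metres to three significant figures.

h_p = 3.27 m

γ = ρg = 794 × 9.81 / 1000 = 7.78914 kN/m³.
Let θ = 29.8° be the plate's angle to the horizontal; measure y along the incline from where the plane meets the free surface. Vertical depth h = y·sinθ with sinθ = 0.496974.
The centroid is at the centre, 0.675 m below the top of the plate, so y_c = 5.89 + 0.675 = 6.565 m and h_c = 6.565 × 0.496974 = 3.26263 m.
A = π(0.675)² = 1.43139 m².
Resultant F = γ·h_c·A = 7.78914 × 3.26263 × 1.43139 = 36.376 kN.
I_c = πr⁴/4 = π × 0.675⁴/4 = 0.163044 m⁴.
Centre of pressure: y_p = y_c + I_c/(y_c·A) = 6.565 + 0.163044/(6.565 × 1.43139) = 6.565 + 0.0173505 = 6.58235 m along the plane.
Vertically, h_p = y_p·sinθ = 6.58235 × 0.496974 = 3.27126 m.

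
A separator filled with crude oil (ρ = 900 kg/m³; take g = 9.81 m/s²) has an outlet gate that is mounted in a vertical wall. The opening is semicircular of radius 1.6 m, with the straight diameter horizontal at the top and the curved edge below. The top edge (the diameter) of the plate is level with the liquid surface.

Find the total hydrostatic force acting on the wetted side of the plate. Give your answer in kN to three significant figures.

F ≈ 24.1 kN

γ = ρg = 900 × 9.81 / 1000 = 8.829 kN/m³.
The centroid of a semicircle lies 4r/(3π) = 0.679061 m from the diameter, here below the top edge, so the centroid depth is h_c = 0.679061 m.
A = πr²/2 = π × 1.6²/2 = 4.02124 m².
Resultant F = γ·h_c·A = 8.829 × 0.679061 × 4.02124 = 24.1091 kN.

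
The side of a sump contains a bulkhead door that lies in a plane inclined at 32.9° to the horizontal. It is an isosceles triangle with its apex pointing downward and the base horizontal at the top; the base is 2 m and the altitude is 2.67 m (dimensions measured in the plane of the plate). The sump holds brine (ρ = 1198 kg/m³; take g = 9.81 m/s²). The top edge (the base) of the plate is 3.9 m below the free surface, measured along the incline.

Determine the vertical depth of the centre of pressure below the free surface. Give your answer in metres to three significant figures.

h_p = 2.65 m

γ = ρg = 1198 × 9.81 / 1000 = 11.75238 kN/m³.
Let θ = 32.9° be the plate's angle to the horizontal; measure y along the incline from where the plane meets the free surface. Vertical depth h = y·sinθ with sinθ = 0.543174.
With the apex down, the centroid sits h/3 = 2.67/3 = 0.89 m below the base (the top edge), so y_c = 3.9 + 0.89 = 4.79 m and h_c = 4.79 × 0.543174 = 2.6018 m.
A = ½ × 2 × 2.67 = 2.67 m².
Resultant F = γ·h_c·A = 11.75238 × 2.6018 × 2.67 = 81.6415 kN.
I_c = b·h³/36 = 2 × 2.67³/36 = 1.05745 m⁴.
Centre of pressure: y_p = y_c + I_c/(y_c·A) = 4.79 + 1.05745/(4.79 × 2.67) = 4.79 + 0.0826824 = 4.87268 m along the plane.
Vertically, h_p = y_p·sinθ = 4.87268 × 0.543174 = 2.64671 m.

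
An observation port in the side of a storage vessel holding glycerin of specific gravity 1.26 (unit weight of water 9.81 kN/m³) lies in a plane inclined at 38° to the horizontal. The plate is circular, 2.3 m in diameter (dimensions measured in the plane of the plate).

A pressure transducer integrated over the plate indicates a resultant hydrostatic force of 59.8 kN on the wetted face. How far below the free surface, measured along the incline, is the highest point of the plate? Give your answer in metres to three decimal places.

γ = 1.26 × 9.81 = 12.3606 kN/m³.
A = π(1.15)² = 4.15476 m².
From F = γ·h_c·A, the centroid depth is h_c = 59.8/(12.3606 × 4.15476) = 1.16444 m.
Let θ = 38° be the plate's angle to the horizontal; measure y along the incline from where the plane meets the free surface. Vertical depth h = y·sinθ with sinθ = 0.615661.
Along the incline, y_c = h_c/sinθ = 1.16444/0.615661 = 1.89137 m.
The centroid is at the centre, 1.15 m below the top of the plate, so the highest point sits at y_top = 1.89137 − 1.15 = 0.74137 m along the incline.

y_top ≈ 0.741 m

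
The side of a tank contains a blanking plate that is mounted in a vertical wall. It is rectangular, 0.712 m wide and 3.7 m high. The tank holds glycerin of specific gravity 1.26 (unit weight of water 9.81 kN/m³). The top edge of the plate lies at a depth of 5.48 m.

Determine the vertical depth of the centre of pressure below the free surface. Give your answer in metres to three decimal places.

γ = 1.26 × 9.81 = 12.3606 kN/m³.
The centroid lies 3.7/2 = 1.85 m below the top edge, so the centroid depth is h_c = 5.48 + 1.85 = 7.33 m.
A = 0.712 × 3.7 = 2.6344 m².
Resultant F = γ·h_c·A = 12.3606 × 7.33 × 2.6344 = 238.685 kN.
I_c = b·h³/12 = 0.712 × 3.7³/12 = 3.00541 m⁴.
Centre of pressure: y_p = y_c + I_c/(y_c·A) = 7.33 + 3.00541/(7.33 × 2.6344) = 7.33 + 0.155639 = 7.48564 m along the plane.

h_p = 7.486 m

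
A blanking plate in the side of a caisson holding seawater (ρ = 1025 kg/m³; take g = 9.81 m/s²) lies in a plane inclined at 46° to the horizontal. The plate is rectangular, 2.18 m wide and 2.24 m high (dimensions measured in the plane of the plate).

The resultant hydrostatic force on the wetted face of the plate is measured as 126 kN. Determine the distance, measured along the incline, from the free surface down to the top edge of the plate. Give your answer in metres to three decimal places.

y_top ≈ 2.447 m

γ = ρg = 1025 × 9.81 / 1000 = 10.05525 kN/m³.
A = 2.18 × 2.24 = 4.8832 m².
From F = γ·h_c·A, the centroid depth is h_c = 126/(10.05525 × 4.8832) = 2.5661 m.
Let θ = 46° be the plate's angle to the horizontal; measure y along the incline from where the plane meets the free surface. Vertical depth h = y·sinθ with sinθ = 0.719340.
Along the incline, y_c = h_c/sinθ = 2.5661/0.719340 = 3.5673 m.
The centroid lies 2.24/2 = 1.12 m below the top edge, so the top edge sits at y_top = 3.5673 − 1.12 = 2.4473 m along the incline.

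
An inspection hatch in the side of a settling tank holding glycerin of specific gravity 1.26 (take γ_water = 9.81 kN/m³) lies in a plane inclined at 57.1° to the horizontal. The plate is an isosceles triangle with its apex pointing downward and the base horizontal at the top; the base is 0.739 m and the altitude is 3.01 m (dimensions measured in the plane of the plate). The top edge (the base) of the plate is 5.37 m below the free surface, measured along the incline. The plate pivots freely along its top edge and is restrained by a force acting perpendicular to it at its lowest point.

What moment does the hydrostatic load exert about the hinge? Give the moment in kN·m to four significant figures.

γ = 1.26 × 9.81 = 12.3606 kN/m³.
Let θ = 57.1° be the plate's angle to the horizontal; measure y along the incline from where the plane meets the free surface. Vertical depth h = y·sinθ with sinθ = 0.839620.
With the apex down, the centroid sits h/3 = 3.01/3 = 1.00333 m below the base (the top edge), so y_c = 5.37 + 1.00333 = 6.37333 m and h_c = 6.37333 × 0.839620 = 5.35118 m.
A = ½ × 0.739 × 3.01 = 1.11219 m².
Resultant F = γ·h_c·A = 12.3606 × 5.35118 × 1.11219 = 73.5645 kN.
I_c = b·h³/36 = 0.739 × 3.01³/36 = 0.559811 m⁴.
Centre of pressure: y_p = y_c + I_c/(y_c·A) = 6.37333 + 0.559811/(6.37333 × 1.11219) = 6.37333 + 0.0789762 = 6.45231 m along the plane.
The resultant acts 1.00333 + 0.0789762 = 1.08231 m (along the plate) below the hinge at the top edge, so the moment about the hinge is M = F × 1.08231 = 73.5645 × 1.08231 = 79.6196 kN·m.

M ≈ 79.62 kN·m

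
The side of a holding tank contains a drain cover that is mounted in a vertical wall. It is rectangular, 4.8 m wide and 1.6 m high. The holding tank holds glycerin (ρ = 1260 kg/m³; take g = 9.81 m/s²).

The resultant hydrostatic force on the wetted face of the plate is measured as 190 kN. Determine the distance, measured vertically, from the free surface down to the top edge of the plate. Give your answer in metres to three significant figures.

γ = ρg = 1260 × 9.81 / 1000 = 12.3606 kN/m³.
A = 4.8 × 1.6 = 7.68 m².
From F = γ·h_c·A, the centroid depth is h_c = 190/(12.3606 × 7.68) = 2.00149 m.
The centroid lies 1.6/2 = 0.8 m below the top edge, so the top edge sits at h_top = 2.00149 − 0.8 = 1.20149 m below the surface.

d_top ≈ 1.20 m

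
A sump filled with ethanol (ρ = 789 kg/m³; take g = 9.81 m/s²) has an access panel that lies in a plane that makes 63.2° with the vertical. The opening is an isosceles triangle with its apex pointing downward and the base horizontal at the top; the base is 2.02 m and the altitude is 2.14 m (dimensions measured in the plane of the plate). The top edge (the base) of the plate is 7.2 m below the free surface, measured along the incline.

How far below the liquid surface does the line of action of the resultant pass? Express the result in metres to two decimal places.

γ = ρg = 789 × 9.81 / 1000 = 7.74009 kN/m³.
The plate makes 63.2° with the vertical, i.e. θ = 90° − 63.2° = 26.8° to the horizontal. Measuring y along the incline from the free-surface line, vertical depth h = y·sinθ with sinθ = 0.450878.
With the apex down, the centroid sits h/3 = 2.14/3 = 0.713333 m below the base (the top edge), so y_c = 7.2 + 0.713333 = 7.91333 m and h_c = 7.91333 × 0.450878 = 3.56795 m.
A = ½ × 2.02 × 2.14 = 2.1614 m².
Resultant F = γ·h_c·A = 7.74009 × 3.56795 × 2.1614 = 59.6898 kN.
I_c = b·h³/36 = 2.02 × 2.14³/36 = 0.549908 m⁴.
Centre of pressure: y_p = y_c + I_c/(y_c·A) = 7.91333 + 0.549908/(7.91333 × 2.1614) = 7.91333 + 0.0321511 = 7.94548 m along the plane.
Vertically, h_p = y_p·sinθ = 7.94548 × 0.450878 = 3.58244 m.

h_p = 3.58 m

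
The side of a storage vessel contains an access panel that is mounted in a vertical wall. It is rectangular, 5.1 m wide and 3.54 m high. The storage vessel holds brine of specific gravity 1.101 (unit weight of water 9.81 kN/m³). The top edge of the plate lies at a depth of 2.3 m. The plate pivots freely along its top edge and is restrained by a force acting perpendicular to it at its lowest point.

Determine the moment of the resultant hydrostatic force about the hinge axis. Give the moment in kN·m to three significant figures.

γ = 1.101 × 9.81 = 10.80081 kN/m³.
The centroid lies 3.54/2 = 1.77 m below the top edge, so the centroid depth is h_c = 2.3 + 1.77 = 4.07 m.
A = 5.1 × 3.54 = 18.054 m².
Resultant F = γ·h_c·A = 10.80081 × 4.07 × 18.054 = 793.641 kN.
I_c = b·h³/12 = 5.1 × 3.54³/12 = 18.8538 m⁴.
Centre of pressure: y_p = y_c + I_c/(y_c·A) = 4.07 + 18.8538/(4.07 × 18.054) = 4.07 + 0.256585 = 4.32659 m along the plane.
The resultant acts 1.77 + 0.256585 = 2.02658 m (along the plate) below the hinge at the top edge, so the moment about the hinge is M = F × 2.02658 = 793.641 × 2.02658 = 1608.38 kN·m.

M ≈ 1610 kN·m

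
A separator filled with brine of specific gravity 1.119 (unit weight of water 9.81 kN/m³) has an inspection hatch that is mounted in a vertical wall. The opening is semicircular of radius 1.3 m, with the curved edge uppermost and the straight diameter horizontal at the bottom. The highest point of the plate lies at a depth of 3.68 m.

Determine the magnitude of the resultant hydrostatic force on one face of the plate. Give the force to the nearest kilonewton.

γ = 1.119 × 9.81 = 10.97739 kN/m³.
The centroid lies 4r/(3π) = 0.551737 m above the diameter, so r − 4r/(3π) = 1.3 − 0.551737 = 0.748263 m below the topmost point, so the centroid depth is h_c = 3.68 + 0.748263 = 4.42826 m.
A = πr²/2 = π × 1.3²/2 = 2.65465 m².
Resultant F = γ·h_c·A = 10.97739 × 4.42826 × 2.65465 = 129.044 kN.

F ≈ 129 kN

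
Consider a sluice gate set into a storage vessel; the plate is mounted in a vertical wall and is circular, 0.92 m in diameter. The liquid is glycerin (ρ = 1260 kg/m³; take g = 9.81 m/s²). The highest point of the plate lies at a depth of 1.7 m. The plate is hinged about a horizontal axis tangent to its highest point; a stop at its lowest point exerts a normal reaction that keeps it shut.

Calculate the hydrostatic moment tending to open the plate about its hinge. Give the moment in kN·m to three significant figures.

M ≈ 8.60 kN·m

γ = ρg = 1260 × 9.81 / 1000 = 12.3606 kN/m³.
The centroid is at the centre, 0.46 m below the top of the plate, so the centroid depth is h_c = 1.7 + 0.46 = 2.16 m.
A = π(0.46)² = 0.664761 m².
Resultant F = γ·h_c·A = 12.3606 × 2.16 × 0.664761 = 17.7484 kN.
I_c = πr⁴/4 = π × 0.46⁴/4 = 0.0351659 m⁴.
Centre of pressure: y_p = y_c + I_c/(y_c·A) = 2.16 + 0.0351659/(2.16 × 0.664761) = 2.16 + 0.0244908 = 2.18449 m along the plane.
The resultant acts 0.46 + 0.0244908 = 0.484491 m (along the plate) below the hinge at the top edge, so the moment about the hinge is M = F × 0.484491 = 17.7484 × 0.484491 = 8.59894 kN·m.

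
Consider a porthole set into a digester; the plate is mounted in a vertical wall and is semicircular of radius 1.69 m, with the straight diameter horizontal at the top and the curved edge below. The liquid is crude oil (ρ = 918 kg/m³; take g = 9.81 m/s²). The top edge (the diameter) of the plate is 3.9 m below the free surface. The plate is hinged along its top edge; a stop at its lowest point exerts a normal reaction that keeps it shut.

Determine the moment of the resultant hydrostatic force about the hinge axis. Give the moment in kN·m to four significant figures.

γ = ρg = 918 × 9.81 / 1000 = 9.00558 kN/m³.
The centroid of a semicircle lies 4r/(3π) = 0.717258 m from the diameter, here below the top edge, so the centroid depth is h_c = 3.9 + 0.717258 = 4.61726 m.
A = πr²/2 = π × 1.69²/2 = 4.48635 m².
Resultant F = γ·h_c·A = 9.00558 × 4.61726 × 4.48635 = 186.547 kN.
I_c = (π/8 − 8/(9π))·r⁴ = 0.109757 × 1.69⁴ = 0.895322 m⁴.
Centre of pressure: y_p = y_c + I_c/(y_c·A) = 4.61726 + 0.895322/(4.61726 × 4.48635) = 4.61726 + 0.0432217 = 4.66048 m along the plane.
The resultant acts 0.717258 + 0.0432217 = 0.76048 m (along the plate) below the hinge at the top edge, so the moment about the hinge is M = F × 0.76048 = 186.547 × 0.76048 = 141.865 kN·m.

M ≈ 141.9 kN·m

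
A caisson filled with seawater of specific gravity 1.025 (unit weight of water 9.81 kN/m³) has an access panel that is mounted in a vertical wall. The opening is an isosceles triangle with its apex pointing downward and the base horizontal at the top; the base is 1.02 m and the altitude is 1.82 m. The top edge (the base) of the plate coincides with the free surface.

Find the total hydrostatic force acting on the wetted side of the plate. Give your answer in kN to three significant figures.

γ = 1.025 × 9.81 = 10.05525 kN/m³.
With the apex down, the centroid sits h/3 = 1.82/3 = 0.606667 m below the base (the top edge), so the centroid depth is h_c = 0.606667 m.
A = ½ × 1.02 × 1.82 = 0.9282 m².
Resultant F = γ·h_c·A = 10.05525 × 0.606667 × 0.9282 = 5.66219 kN.

F ≈ 5.66 kN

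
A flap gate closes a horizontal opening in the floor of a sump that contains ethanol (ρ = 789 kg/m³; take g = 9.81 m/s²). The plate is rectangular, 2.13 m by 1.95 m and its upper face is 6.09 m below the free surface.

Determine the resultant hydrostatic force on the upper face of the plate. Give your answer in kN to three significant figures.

γ = ρg = 789 × 9.81 / 1000 = 7.74009 kN/m³.
The plate is horizontal, so pressure is uniform at p = γ·h = 7.74009 × 6.09 = 47.1371 kN/m².
A = 2.13 × 1.95 = 4.1535 m².
F = p·A = 47.1371 × 4.1535 = 195.784 kN.

F ≈ 196 kN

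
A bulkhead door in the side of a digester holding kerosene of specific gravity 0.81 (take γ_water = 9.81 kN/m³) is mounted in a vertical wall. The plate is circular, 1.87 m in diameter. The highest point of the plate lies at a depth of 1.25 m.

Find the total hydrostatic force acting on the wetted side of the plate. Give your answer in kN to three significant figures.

γ = 0.81 × 9.81 = 7.9461 kN/m³.
The centroid is at the centre, 0.935 m below the top of the plate, so the centroid depth is h_c = 1.25 + 0.935 = 2.185 m.
A = π(0.935)² = 2.74646 m².
Resultant F = γ·h_c·A = 7.9461 × 2.185 × 2.74646 = 47.6847 kN.

F ≈ 47.7 kN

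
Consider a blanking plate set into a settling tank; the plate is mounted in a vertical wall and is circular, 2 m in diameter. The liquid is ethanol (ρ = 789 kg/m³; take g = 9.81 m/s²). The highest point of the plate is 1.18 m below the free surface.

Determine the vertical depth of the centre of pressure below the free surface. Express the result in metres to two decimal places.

h_p = 2.29 m

γ = ρg = 789 × 9.81 / 1000 = 7.74009 kN/m³.
The centroid is at the centre, 1 m below the top of the plate, so the centroid depth is h_c = 1.18 + 1 = 2.18 m.
A = π(1)² = 3.14159 m².
Resultant F = γ·h_c·A = 7.74009 × 2.18 × 3.14159 = 53.0093 kN.
I_c = πr⁴/4 = π × 1⁴/4 = 0.785398 m⁴.
Centre of pressure: y_p = y_c + I_c/(y_c·A) = 2.18 + 0.785398/(2.18 × 3.14159) = 2.18 + 0.114679 = 2.29468 m along the plane.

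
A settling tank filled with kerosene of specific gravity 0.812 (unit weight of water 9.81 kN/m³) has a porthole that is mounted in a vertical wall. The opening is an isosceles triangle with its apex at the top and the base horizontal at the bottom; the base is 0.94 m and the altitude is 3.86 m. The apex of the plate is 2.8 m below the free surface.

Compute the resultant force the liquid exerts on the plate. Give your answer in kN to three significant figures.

F ≈ 77.7 kN

γ = 0.812 × 9.81 = 7.96572 kN/m³.
With the apex up, the centroid sits 2h/3 = 2 × 3.86/3 = 2.57333 m below the apex, so the centroid depth is h_c = 2.8 + 2.57333 = 5.37333 m.
A = ½ × 0.94 × 3.86 = 1.8142 m².
Resultant F = γ·h_c·A = 7.96572 × 5.37333 × 1.8142 = 77.6522 kN.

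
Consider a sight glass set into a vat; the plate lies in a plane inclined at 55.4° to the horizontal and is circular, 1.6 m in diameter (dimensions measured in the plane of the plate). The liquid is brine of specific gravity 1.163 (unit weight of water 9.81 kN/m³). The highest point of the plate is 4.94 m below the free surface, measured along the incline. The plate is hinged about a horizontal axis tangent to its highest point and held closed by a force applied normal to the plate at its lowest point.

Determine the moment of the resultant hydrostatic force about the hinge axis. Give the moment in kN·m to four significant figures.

γ = 1.163 × 9.81 = 11.40903 kN/m³.
Let θ = 55.4° be the plate's angle to the horizontal; measure y along the incline from where the plane meets the free surface. Vertical depth h = y·sinθ with sinθ = 0.823136.
The centroid is at the centre, 0.8 m below the top of the plate, so y_c = 4.94 + 0.8 = 5.74 m and h_c = 5.74 × 0.823136 = 4.7248 m.
A = π(0.8)² = 2.01062 m².
Resultant F = γ·h_c·A = 11.40903 × 4.7248 × 2.01062 = 108.383 kN.
I_c = πr⁴/4 = π × 0.8⁴/4 = 0.321699 m⁴.
Centre of pressure: y_p = y_c + I_c/(y_c·A) = 5.74 + 0.321699/(5.74 × 2.01062) = 5.74 + 0.0278745 = 5.76787 m along the plane.
The resultant acts 0.8 + 0.0278745 = 0.827875 m (along the plate) below the hinge at the top edge, so the moment about the hinge is M = F × 0.827875 = 108.383 × 0.827875 = 89.7276 kN·m.

M ≈ 89.73 kN·m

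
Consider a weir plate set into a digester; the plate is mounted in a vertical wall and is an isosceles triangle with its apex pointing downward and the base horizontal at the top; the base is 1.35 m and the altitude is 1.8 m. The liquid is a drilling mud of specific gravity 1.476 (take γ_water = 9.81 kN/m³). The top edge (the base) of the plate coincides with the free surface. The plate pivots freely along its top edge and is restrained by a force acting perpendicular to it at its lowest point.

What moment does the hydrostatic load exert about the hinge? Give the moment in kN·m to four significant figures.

M ≈ 9.500 kN·m

γ = 1.476 × 9.81 = 14.47956 kN/m³.
With the apex down, the centroid sits h/3 = 1.8/3 = 0.6 m below the base (the top edge), so the centroid depth is h_c = 0.6 m.
A = ½ × 1.35 × 1.8 = 1.215 m².
Resultant F = γ·h_c·A = 14.47956 × 0.6 × 1.215 = 10.5556 kN.
I_c = b·h³/36 = 1.35 × 1.8³/36 = 0.2187 m⁴.
Centre of pressure: y_p = y_c + I_c/(y_c·A) = 0.6 + 0.2187/(0.6 × 1.215) = 0.6 + 0.3 = 0.9 m along the plane.
The resultant acts 0.6 + 0.3 = 0.9 m (along the plate) below the hinge at the top edge, so the moment about the hinge is M = F × 0.9 = 10.5556 × 0.9 = 9.50004 kN·m.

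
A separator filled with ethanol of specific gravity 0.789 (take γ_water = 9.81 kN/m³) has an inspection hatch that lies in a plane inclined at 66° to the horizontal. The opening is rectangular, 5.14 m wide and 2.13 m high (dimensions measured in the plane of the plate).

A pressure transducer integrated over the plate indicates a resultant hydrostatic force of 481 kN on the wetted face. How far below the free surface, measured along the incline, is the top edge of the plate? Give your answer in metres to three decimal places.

y_top ≈ 5.148 m

γ = 0.789 × 9.81 = 7.74009 kN/m³.
A = 5.14 × 2.13 = 10.9482 m².
From F = γ·h_c·A, the centroid depth is h_c = 481/(7.74009 × 10.9482) = 5.67618 m.
Let θ = 66° be the plate's angle to the horizontal; measure y along the incline from where the plane meets the free surface. Vertical depth h = y·sinθ with sinθ = 0.913545.
Along the incline, y_c = h_c/sinθ = 5.67618/0.913545 = 6.21336 m.
The centroid lies 2.13/2 = 1.065 m below the top edge, so the top edge sits at y_top = 6.21336 − 1.065 = 5.14836 m along the incline.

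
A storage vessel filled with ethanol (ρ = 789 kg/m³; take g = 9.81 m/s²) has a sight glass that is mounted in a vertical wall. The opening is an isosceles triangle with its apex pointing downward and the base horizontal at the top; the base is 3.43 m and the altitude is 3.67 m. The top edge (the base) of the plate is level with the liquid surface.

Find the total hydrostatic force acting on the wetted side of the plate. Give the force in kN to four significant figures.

γ = ρg = 789 × 9.81 / 1000 = 7.74009 kN/m³.
With the apex down, the centroid sits h/3 = 3.67/3 = 1.22333 m below the base (the top edge), so the centroid depth is h_c = 1.22333 m.
A = ½ × 3.43 × 3.67 = 6.29405 m².
Resultant F = γ·h_c·A = 7.74009 × 1.22333 × 6.29405 = 59.5964 kN.

F ≈ 59.60 kN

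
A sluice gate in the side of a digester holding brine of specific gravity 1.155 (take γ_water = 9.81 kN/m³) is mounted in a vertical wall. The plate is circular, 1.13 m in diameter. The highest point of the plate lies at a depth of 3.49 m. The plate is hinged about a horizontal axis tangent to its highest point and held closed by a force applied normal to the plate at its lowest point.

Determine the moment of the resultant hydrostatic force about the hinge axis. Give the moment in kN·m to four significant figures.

γ = 1.155 × 9.81 = 11.33055 kN/m³.
The centroid is at the centre, 0.565 m below the top of the plate, so the centroid depth is h_c = 3.49 + 0.565 = 4.055 m.
A = π(0.565)² = 1.00287 m².
Resultant F = γ·h_c·A = 11.33055 × 4.055 × 1.00287 = 46.0772 kN.
I_c = πr⁴/4 = π × 0.565⁴/4 = 0.0800357 m⁴.
Centre of pressure: y_p = y_c + I_c/(y_c·A) = 4.055 + 0.0800357/(4.055 × 1.00287) = 4.055 + 0.019681 = 4.07468 m along the plane.
The resultant acts 0.565 + 0.019681 = 0.584681 m (along the plate) below the hinge at the top edge, so the moment about the hinge is M = F × 0.584681 = 46.0772 × 0.584681 = 26.9405 kN·m.

M ≈ 26.94 kN·m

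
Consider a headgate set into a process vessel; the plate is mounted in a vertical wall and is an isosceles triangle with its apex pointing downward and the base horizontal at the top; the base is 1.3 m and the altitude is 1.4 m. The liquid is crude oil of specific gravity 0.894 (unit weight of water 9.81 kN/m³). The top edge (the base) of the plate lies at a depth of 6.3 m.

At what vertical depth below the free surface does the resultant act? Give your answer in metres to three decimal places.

h_p = 6.783 m

γ = 0.894 × 9.81 = 8.77014 kN/m³.
With the apex down, the centroid sits h/3 = 1.4/3 = 0.466667 m below the base (the top edge), so the centroid depth is h_c = 6.3 + 0.466667 = 6.76667 m.
A = ½ × 1.3 × 1.4 = 0.91 m².
Resultant F = γ·h_c·A = 8.77014 × 6.76667 × 0.91 = 54.0036 kN.
I_c = b·h³/36 = 1.3 × 1.4³/36 = 0.0990889 m⁴.
Centre of pressure: y_p = y_c + I_c/(y_c·A) = 6.76667 + 0.0990889/(6.76667 × 0.91) = 6.76667 + 0.0160919 = 6.78276 m along the plane.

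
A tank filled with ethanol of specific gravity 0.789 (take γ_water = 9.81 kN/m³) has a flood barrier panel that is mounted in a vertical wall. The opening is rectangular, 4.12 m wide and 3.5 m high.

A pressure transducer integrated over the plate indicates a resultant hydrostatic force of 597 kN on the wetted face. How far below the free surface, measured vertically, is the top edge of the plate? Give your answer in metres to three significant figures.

γ = 0.789 × 9.81 = 7.74009 kN/m³.
A = 4.12 × 3.5 = 14.42 m².
From F = γ·h_c·A, the centroid depth is h_c = 597/(7.74009 × 14.42) = 5.34888 m.
The centroid lies 3.5/2 = 1.75 m below the top edge, so the top edge sits at h_top = 5.34888 − 1.75 = 3.59888 m below the surface.

d_top ≈ 3.60 m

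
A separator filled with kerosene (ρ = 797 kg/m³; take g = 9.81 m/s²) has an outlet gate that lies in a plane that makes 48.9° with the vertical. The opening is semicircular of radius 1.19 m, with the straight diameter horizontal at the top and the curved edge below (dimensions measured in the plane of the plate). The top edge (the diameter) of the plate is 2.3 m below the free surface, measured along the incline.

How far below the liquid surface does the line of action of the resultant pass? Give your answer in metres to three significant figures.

γ = ρg = 797 × 9.81 / 1000 = 7.81857 kN/m³.
The plate makes 48.9° with the vertical, i.e. θ = 90° − 48.9° = 41.1° to the horizontal. Measuring y along the incline from the free-surface line, vertical depth h = y·sinθ with sinθ = 0.657375.
The centroid of a semicircle lies 4r/(3π) = 0.505052 m from the diameter, here below the top edge, so y_c = 2.3 + 0.505052 = 2.80505 m and h_c = 2.80505 × 0.657375 = 1.84397 m.
A = πr²/2 = π × 1.19²/2 = 2.2244 m².
Resultant F = γ·h_c·A = 7.81857 × 1.84397 × 2.2244 = 32.0696 kN.
I_c = (π/8 − 8/(9π))·r⁴ = 0.109757 × 1.19⁴ = 0.2201 m⁴.
Centre of pressure: y_p = y_c + I_c/(y_c·A) = 2.80505 + 0.2201/(2.80505 × 2.2244) = 2.80505 + 0.035275 = 2.84032 m along the plane.
Vertically, h_p = y_p·sinθ = 2.84032 × 0.657375 = 1.86716 m.

h_p = 1.87 m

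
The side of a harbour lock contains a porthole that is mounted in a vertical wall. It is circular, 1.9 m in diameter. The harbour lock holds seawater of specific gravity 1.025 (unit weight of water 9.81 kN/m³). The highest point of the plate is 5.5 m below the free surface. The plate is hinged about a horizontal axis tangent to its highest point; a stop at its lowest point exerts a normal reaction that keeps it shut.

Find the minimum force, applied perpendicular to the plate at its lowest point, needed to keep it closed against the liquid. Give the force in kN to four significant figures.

P ≈ 95.33 kN

γ = 1.025 × 9.81 = 10.05525 kN/m³.
The centroid is at the centre, 0.95 m below the top of the plate, so the centroid depth is h_c = 5.5 + 0.95 = 6.45 m.
A = π(0.95)² = 2.83529 m².
Resultant F = γ·h_c·A = 10.05525 × 6.45 × 2.83529 = 183.887 kN.
I_c = πr⁴/4 = π × 0.95⁴/4 = 0.639712 m⁴.
Centre of pressure: y_p = y_c + I_c/(y_c·A) = 6.45 + 0.639712/(6.45 × 2.83529) = 6.45 + 0.0349806 = 6.48498 m along the plane.
The resultant acts 0.95 + 0.0349806 = 0.984981 m (along the plate) below the hinge at the top edge, so the moment about the hinge is M = F × 0.984981 = 183.887 × 0.984981 = 181.125 kN·m.
A normal force at the bottom, 1.9 m from the hinge, must supply this moment: P = 181.125/1.9 = 95.3289 kN.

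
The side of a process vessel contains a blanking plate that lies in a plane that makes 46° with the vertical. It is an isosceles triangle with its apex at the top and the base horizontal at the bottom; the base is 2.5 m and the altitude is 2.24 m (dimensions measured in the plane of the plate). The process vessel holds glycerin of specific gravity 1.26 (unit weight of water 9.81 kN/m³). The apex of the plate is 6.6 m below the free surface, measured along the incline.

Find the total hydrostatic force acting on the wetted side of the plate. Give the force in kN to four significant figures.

F ≈ 194.6 kN

γ = 1.26 × 9.81 = 12.3606 kN/m³.
The plate makes 46° with the vertical, i.e. θ = 90° − 46° = 44° to the horizontal. Measuring y along the incline from the free-surface line, vertical depth h = y·sinθ with sinθ = 0.694658.
With the apex up, the centroid sits 2h/3 = 2 × 2.24/3 = 1.49333 m below the apex, so y_c = 6.6 + 1.49333 = 8.09333 m and h_c = 8.09333 × 0.694658 = 5.6221 m.
A = ½ × 2.5 × 2.24 = 2.8 m².
Resultant F = γ·h_c·A = 12.3606 × 5.6221 × 2.8 = 194.579 kN.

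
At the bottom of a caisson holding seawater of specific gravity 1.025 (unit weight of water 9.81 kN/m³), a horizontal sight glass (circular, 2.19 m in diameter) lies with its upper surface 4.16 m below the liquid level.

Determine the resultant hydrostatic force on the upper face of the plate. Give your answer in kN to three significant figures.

γ = 1.025 × 9.81 = 10.05525 kN/m³.
The plate is horizontal, so pressure is uniform at p = γ·h = 10.05525 × 4.16 = 41.8298 kN/m².
A = π(1.095)² = 3.76685 m².
F = p·A = 41.8298 × 3.76685 = 157.567 kN.

F ≈ 158 kN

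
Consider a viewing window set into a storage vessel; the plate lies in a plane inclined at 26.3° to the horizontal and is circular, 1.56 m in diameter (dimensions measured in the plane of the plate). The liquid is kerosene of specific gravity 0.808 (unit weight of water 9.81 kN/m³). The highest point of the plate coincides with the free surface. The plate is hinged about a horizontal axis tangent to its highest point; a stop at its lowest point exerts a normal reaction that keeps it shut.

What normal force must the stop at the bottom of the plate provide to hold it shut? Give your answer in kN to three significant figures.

γ = 0.808 × 9.81 = 7.92648 kN/m³.
Let θ = 26.3° be the plate's angle to the horizontal; measure y along the incline from where the plane meets the free surface. Vertical depth h = y·sinθ with sinθ = 0.443071.
The centroid is at the centre, 0.78 m below the top of the plate, so y_c = 0.78 m and h_c = 0.78 × 0.443071 = 0.345595 m.
A = π(0.78)² = 1.91134 m².
Resultant F = γ·h_c·A = 7.92648 × 0.345595 × 1.91134 = 5.23583 kN.
I_c = πr⁴/4 = π × 0.78⁴/4 = 0.290716 m⁴.
Centre of pressure: y_p = y_c + I_c/(y_c·A) = 0.78 + 0.290716/(0.78 × 1.91134) = 0.78 + 0.195001 = 0.975001 m along the plane.
The resultant acts 0.78 + 0.195001 = 0.975001 m (along the plate) below the hinge at the top edge, so the moment about the hinge is M = F × 0.975001 = 5.23583 × 0.975001 = 5.10494 kN·m.
A normal force at the bottom, 1.56 m from the hinge, must supply this moment: P = 5.10494/1.56 = 3.2724 kN.

P ≈ 3.27 kN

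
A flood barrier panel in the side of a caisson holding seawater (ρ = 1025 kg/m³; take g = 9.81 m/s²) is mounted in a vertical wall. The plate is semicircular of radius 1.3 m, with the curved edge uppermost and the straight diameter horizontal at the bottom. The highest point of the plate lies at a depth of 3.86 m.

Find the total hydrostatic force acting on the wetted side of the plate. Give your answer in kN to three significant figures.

F ≈ 123 kN

γ = ρg = 1025 × 9.81 / 1000 = 10.05525 kN/m³.
The centroid lies 4r/(3π) = 0.551737 m above the diameter, so r − 4r/(3π) = 1.3 − 0.551737 = 0.748263 m below the topmost point, so the centroid depth is h_c = 3.86 + 0.748263 = 4.60826 m.
A = πr²/2 = π × 1.3²/2 = 2.65465 m².
Resultant F = γ·h_c·A = 10.05525 × 4.60826 × 2.65465 = 123.009 kN.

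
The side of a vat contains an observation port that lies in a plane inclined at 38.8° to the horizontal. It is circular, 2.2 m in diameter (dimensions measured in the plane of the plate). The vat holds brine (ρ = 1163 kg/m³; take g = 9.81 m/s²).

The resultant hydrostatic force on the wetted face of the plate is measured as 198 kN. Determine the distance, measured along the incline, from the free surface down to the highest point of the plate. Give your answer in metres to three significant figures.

y_top ≈ 6.19 m

γ = ρg = 1163 × 9.81 / 1000 = 11.40903 kN/m³.
A = π(1.1)² = 3.80133 m².
From F = γ·h_c·A, the centroid depth is h_c = 198/(11.40903 × 3.80133) = 4.56542 m.
Let θ = 38.8° be the plate's angle to the horizontal; measure y along the incline from where the plane meets the free surface. Vertical depth h = y·sinθ with sinθ = 0.626604.
Along the incline, y_c = h_c/sinθ = 4.56542/0.626604 = 7.28597 m.
The centroid is at the centre, 1.1 m below the top of the plate, so the highest point sits at y_top = 7.28597 − 1.1 = 6.18597 m along the incline.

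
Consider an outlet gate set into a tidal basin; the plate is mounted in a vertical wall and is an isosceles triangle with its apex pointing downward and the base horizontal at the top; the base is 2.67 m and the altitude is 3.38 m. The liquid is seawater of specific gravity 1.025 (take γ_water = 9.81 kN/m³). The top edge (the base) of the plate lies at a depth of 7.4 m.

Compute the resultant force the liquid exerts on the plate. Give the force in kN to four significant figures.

F ≈ 386.9 kN

γ = 1.025 × 9.81 = 10.05525 kN/m³.
With the apex down, the centroid sits h/3 = 3.38/3 = 1.12667 m below the base (the top edge), so the centroid depth is h_c = 7.4 + 1.12667 = 8.52667 m.
A = ½ × 2.67 × 3.38 = 4.5123 m².
Resultant F = γ·h_c·A = 10.05525 × 8.52667 × 4.5123 = 386.875 kN.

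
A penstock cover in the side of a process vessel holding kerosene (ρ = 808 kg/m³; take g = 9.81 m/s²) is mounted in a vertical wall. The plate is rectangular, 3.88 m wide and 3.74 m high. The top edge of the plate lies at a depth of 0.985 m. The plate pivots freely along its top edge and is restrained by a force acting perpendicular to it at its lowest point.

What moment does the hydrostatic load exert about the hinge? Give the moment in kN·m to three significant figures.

γ = ρg = 808 × 9.81 / 1000 = 7.92648 kN/m³.
The centroid lies 3.74/2 = 1.87 m below the top edge, so the centroid depth is h_c = 0.985 + 1.87 = 2.855 m.
A = 3.88 × 3.74 = 14.5112 m².
Resultant F = γ·h_c·A = 7.92648 × 2.855 × 14.5112 = 328.39 kN.
I_c = b·h³/12 = 3.88 × 3.74³/12 = 16.9147 m⁴.
Centre of pressure: y_p = y_c + I_c/(y_c·A) = 2.855 + 16.9147/(2.855 × 14.5112) = 2.855 + 0.408277 = 3.26328 m along the plane.
The resultant acts 1.87 + 0.408277 = 2.27828 m (along the plate) below the hinge at the top edge, so the moment about the hinge is M = F × 2.27828 = 328.39 × 2.27828 = 748.164 kN·m.

M ≈ 748 kN·m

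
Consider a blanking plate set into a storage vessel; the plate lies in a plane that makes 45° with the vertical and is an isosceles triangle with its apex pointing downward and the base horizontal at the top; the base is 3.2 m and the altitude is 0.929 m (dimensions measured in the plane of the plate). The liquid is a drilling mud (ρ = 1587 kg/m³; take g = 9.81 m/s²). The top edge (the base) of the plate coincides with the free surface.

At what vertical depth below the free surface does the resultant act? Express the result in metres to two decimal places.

γ = ρg = 1587 × 9.81 / 1000 = 15.56847 kN/m³.
The plate makes 45° with the vertical, i.e. θ = 90° − 45° = 45° to the horizontal. Measuring y along the incline from the free-surface line, vertical depth h = y·sinθ with sinθ = 0.707107.
With the apex down, the centroid sits h/3 = 0.929/3 = 0.309667 m below the base (the top edge), so y_c = 0.309667 m and h_c = 0.309667 × 0.707107 = 0.218968 m.
A = ½ × 3.2 × 0.929 = 1.4864 m².
Resultant F = γ·h_c·A = 15.56847 × 0.218968 × 1.4864 = 5.06713 kN.
I_c = b·h³/36 = 3.2 × 0.929³/36 = 0.071268 m⁴.
Centre of pressure: y_p = y_c + I_c/(y_c·A) = 0.309667 + 0.071268/(0.309667 × 1.4864) = 0.309667 + 0.154833 = 0.4645 m along the plane.
Vertically, h_p = y_p·sinθ = 0.4645 × 0.707107 = 0.328451 m.

h_p = 0.33 m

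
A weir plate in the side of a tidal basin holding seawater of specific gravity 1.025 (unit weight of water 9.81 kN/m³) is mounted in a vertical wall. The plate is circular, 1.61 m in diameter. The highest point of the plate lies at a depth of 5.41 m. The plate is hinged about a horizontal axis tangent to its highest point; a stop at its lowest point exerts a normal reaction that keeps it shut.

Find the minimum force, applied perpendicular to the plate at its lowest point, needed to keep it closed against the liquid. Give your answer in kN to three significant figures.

P ≈ 65.7 kN

γ = 1.025 × 9.81 = 10.05525 kN/m³.
The centroid is at the centre, 0.805 m below the top of the plate, so the centroid depth is h_c = 5.41 + 0.805 = 6.215 m.
A = π(0.805)² = 2.03583 m².
Resultant F = γ·h_c·A = 10.05525 × 6.215 × 2.03583 = 127.226 kN.
I_c = πr⁴/4 = π × 0.805⁴/4 = 0.329817 m⁴.
Centre of pressure: y_p = y_c + I_c/(y_c·A) = 6.215 + 0.329817/(6.215 × 2.03583) = 6.215 + 0.026067 = 6.24107 m along the plane.
The resultant acts 0.805 + 0.026067 = 0.831067 m (along the plate) below the hinge at the top edge, so the moment about the hinge is M = F × 0.831067 = 127.226 × 0.831067 = 105.733 kN·m.
A normal force at the bottom, 1.61 m from the hinge, must supply this moment: P = 105.733/1.61 = 65.6727 kN.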